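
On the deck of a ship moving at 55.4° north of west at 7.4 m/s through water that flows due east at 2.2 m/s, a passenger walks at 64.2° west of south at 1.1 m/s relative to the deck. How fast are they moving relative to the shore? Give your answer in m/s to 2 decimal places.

In east/north components (m/s): passenger relative to ship = (-0.990, -0.479); ship relative to water = (-4.202, 6.091); water relative to ground = (2.200, 0.000).
Sum = (-2.992, 5.612) m/s.
Speed = |(-2.992, 5.612)| = 6.360 m/s.

6.36 m/s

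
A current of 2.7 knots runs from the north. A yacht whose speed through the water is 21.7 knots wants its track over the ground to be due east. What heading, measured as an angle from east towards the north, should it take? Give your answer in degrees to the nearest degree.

The current pushes perpendicular to the desired track; the heading must have a component into the current equal to 2.7 knots: 21.7 sin θ = 2.7.
sin θ = 0.1244, so θ = 7.147°.

7°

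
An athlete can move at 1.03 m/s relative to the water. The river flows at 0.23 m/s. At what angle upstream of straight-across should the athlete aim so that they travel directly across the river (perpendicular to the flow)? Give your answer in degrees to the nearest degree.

To cancel the current, the upstream component of the athlete's velocity must equal the flow: 1.03 sin θ = 0.23.
sin θ = 0.23 / 1.03 = 0.2233.
θ = arcsin(0.2233) = 12.903°.

13°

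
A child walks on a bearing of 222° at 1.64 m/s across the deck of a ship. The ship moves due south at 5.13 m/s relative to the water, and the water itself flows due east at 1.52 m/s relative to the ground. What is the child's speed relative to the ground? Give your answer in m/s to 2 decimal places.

In east/north components (m/s): child relative to ship = (-1.097, -1.219); ship relative to water = (0.000, -5.130); water relative to ground = (1.520, 0.000).
Sum = (0.423, -6.349) m/s.
Speed = |(0.423, -6.349)| = 6.363 m/s.

6.36 m/s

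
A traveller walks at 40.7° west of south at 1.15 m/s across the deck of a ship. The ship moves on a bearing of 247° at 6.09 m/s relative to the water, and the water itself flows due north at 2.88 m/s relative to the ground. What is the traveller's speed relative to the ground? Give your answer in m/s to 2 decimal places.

In east/north components (m/s): traveller relative to ship = (-0.750, -0.872); ship relative to water = (-5.606, -2.380); water relative to ground = (0.000, 2.880).
Sum = (-6.356, -0.371) m/s.
Speed = |(-6.356, -0.371)| = 6.367 m/s.

6.37 m/s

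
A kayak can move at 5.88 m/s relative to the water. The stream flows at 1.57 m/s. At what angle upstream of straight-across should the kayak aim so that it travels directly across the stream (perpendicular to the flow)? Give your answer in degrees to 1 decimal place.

15.5°

To cancel the current, the upstream component of the kayak's velocity must equal the flow: 5.88 sin θ = 1.57.
sin θ = 1.57 / 5.88 = 0.2670.
θ = arcsin(0.2670) = 15.486°.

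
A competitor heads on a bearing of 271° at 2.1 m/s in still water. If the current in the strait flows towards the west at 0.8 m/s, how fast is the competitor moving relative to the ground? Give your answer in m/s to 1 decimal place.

Taking east as x and north as y: velocity relative to the water = (-2.100, 0.037) m/s; the water relative to ground = (-0.800, 0.000) m/s.
Velocity relative to ground = (-2.100, 0.037) + (-0.800, 0.000) = (-2.900, 0.037) m/s.
Speed = |(-2.900, 0.037)| = 2.900 m/s.

2.9 m/s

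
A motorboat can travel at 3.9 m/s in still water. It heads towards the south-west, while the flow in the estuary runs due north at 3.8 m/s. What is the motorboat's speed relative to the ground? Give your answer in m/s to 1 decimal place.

Taking east as x and north as y: velocity relative to the water = (-2.758, -2.758) m/s; the water relative to ground = (0.000, 3.800) m/s.
Velocity relative to ground = (-2.758, -2.758) + (0.000, 3.800) = (-2.758, 1.042) m/s.
Speed = |(-2.758, 1.042)| = 2.948 m/s.

2.9 m/s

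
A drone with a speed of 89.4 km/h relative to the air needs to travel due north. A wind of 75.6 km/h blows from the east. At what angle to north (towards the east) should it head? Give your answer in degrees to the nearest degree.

58°

The wind pushes perpendicular to the desired track; the heading must have a component into the wind equal to 75.6 km/h: 89.4 sin θ = 75.6.
sin θ = 0.8456, so θ = 57.740°.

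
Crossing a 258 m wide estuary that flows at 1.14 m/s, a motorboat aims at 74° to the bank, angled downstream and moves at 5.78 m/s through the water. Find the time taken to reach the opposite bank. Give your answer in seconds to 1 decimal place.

46.4 s

The component of the motorboat's velocity perpendicular to the bank is 5.78 × sin 74° = 5.556 m/s.
The flow acts along the bank and has no component across it.
Time = 258 / 5.556 = 46.436 s.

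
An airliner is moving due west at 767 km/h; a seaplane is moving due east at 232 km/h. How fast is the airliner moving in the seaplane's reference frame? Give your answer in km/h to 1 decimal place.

Taking east as x and north as y: airliner velocity = (-767.000, 0.000) km/h; seaplane velocity = (232.000, 0.000) km/h.
Velocity of airliner relative to seaplane = (-767.000, 0.000) − (232.000, 0.000) = (-999.000, 0.000) km/h.
Magnitude = |(-999.000, 0.000)| = 999.000 km/h.

999.0 km/h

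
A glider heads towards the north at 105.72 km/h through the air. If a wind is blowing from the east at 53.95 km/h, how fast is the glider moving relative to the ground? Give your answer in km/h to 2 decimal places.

118.69 km/h

Taking east as x and north as y: velocity relative to the air = (0.000, 105.720) km/h; the air relative to ground = (-53.950, 0.000) km/h.
Velocity relative to ground = (0.000, 105.720) + (-53.950, 0.000) = (-53.950, 105.720) km/h.
Speed = |(-53.950, 105.720)| = 118.690 km/h.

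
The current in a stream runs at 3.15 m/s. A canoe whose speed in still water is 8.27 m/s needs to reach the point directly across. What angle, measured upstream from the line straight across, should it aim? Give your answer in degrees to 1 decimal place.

To cancel the current, the upstream component of the canoe's velocity must equal the flow: 8.27 sin θ = 3.15.
sin θ = 3.15 / 8.27 = 0.3809.
θ = arcsin(0.3809) = 22.389°.

22.4°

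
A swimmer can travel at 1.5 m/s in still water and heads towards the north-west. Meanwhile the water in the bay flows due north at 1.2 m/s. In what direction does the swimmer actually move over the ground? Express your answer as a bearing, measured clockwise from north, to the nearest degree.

335°

Taking east as x and north as y: velocity relative to the water = (-1.061, 1.061) m/s; the water relative to ground = (0.000, 1.200) m/s.
Velocity relative to ground = (-1.061, 1.061) + (0.000, 1.200) = (-1.061, 2.261) m/s.
Bearing = atan2(-1.06, 2.26) = 334.86° clockwise from north.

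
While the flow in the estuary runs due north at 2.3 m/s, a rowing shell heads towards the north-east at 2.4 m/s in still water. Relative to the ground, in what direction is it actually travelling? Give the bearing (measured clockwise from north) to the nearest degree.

023°

Taking east as x and north as y: velocity relative to the water = (1.697, 1.697) m/s; the water relative to ground = (0.000, 2.300) m/s.
Velocity relative to ground = (1.697, 1.697) + (0.000, 2.300) = (1.697, 3.997) m/s.
Bearing = atan2(1.70, 4.00) = 23.00° clockwise from north.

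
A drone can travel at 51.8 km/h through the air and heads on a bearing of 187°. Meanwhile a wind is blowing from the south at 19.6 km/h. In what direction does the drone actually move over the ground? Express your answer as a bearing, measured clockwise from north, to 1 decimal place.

191.2°

Taking east as x and north as y: velocity relative to the air = (-6.313, -51.414) km/h; the air relative to ground = (0.000, 19.600) km/h.
Velocity relative to ground = (-6.313, -51.414) + (0.000, 19.600) = (-6.313, -31.814) km/h.
Bearing = atan2(-6.31, -31.81) = 191.22° clockwise from north.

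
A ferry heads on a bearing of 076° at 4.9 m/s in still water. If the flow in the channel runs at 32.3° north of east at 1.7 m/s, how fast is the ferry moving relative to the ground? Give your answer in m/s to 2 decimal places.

Taking east as x and north as y: velocity relative to the water = (4.754, 1.185) m/s; the water relative to ground = (1.437, 0.908) m/s.
Velocity relative to ground = (4.754, 1.185) + (1.437, 0.908) = (6.191, 2.094) m/s.
Speed = |(6.191, 2.094)| = 6.536 m/s.

6.54 m/s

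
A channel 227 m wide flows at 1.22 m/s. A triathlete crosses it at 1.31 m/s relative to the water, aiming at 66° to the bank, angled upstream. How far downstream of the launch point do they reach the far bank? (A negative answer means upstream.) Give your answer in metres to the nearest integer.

130 m

Perpendicular speed = 1.197 m/s; crossing time = 227 / 1.197 = 189.681 s.
Net downstream speed = 0.687 m/s.
Drift = 0.687 × 189.681 = 130.344 m (downstream).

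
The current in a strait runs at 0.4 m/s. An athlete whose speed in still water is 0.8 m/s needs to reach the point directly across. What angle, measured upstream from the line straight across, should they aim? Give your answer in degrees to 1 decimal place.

30.0°

To cancel the current, the upstream component of the athlete's velocity must equal the flow: 0.8 sin θ = 0.4.
sin θ = 0.4 / 0.8 = 0.5000.
θ = arcsin(0.5000) = 30.000°.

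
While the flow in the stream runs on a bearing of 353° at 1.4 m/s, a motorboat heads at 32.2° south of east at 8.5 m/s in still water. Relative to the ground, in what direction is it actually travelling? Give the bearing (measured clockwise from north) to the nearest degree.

Taking east as x and north as y: velocity relative to the water = (7.193, -4.529) m/s; the water relative to ground = (-0.171, 1.390) m/s.
Velocity relative to ground = (7.193, -4.529) + (-0.171, 1.390) = (7.022, -3.140) m/s.
Bearing = atan2(7.02, -3.14) = 114.09° clockwise from north.

114°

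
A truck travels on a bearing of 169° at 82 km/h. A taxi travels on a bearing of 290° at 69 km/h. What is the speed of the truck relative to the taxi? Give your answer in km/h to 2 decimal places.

131.58 km/h

Taking east as x and north as y: truck velocity = (15.646, -80.493) km/h; taxi velocity = (-64.839, 23.599) km/h.
Velocity of truck relative to taxi = (15.646, -80.493) − (-64.839, 23.599) = (80.485, -104.093) km/h.
Magnitude = |(80.485, -104.093)| = 131.580 km/h.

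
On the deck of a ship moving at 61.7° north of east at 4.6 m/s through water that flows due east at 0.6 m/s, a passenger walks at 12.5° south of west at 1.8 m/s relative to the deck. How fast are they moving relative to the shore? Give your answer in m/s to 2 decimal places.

In east/north components (m/s): passenger relative to ship = (-1.757, -0.390); ship relative to water = (2.181, 4.050); water relative to ground = (0.600, 0.000).
Sum = (1.023, 3.661) m/s.
Speed = |(1.023, 3.661)| = 3.801 m/s.

3.80 m/s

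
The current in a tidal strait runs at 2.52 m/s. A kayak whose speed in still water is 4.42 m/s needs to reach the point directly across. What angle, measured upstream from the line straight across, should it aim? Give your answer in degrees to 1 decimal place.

To cancel the current, the upstream component of the kayak's velocity must equal the flow: 4.42 sin θ = 2.52.
sin θ = 2.52 / 4.42 = 0.5701.
θ = arcsin(0.5701) = 34.760°.

34.8°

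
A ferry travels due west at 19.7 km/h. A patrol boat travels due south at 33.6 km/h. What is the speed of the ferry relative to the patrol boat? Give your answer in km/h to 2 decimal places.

Taking east as x and north as y: ferry velocity = (-19.700, 0.000) km/h; patrol boat velocity = (0.000, -33.600) km/h.
Velocity of ferry relative to patrol boat = (-19.700, 0.000) − (0.000, -33.600) = (-19.700, 33.600) km/h.
Magnitude = |(-19.700, 33.600)| = 38.949 km/h.

38.95 km/h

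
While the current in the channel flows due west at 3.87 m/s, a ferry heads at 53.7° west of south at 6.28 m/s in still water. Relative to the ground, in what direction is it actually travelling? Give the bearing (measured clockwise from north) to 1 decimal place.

Taking east as x and north as y: velocity relative to the water = (-5.061, -3.718) m/s; the water relative to ground = (-3.870, 0.000) m/s.
Velocity relative to ground = (-5.061, -3.718) + (-3.870, 0.000) = (-8.931, -3.718) m/s.
Bearing = atan2(-8.93, -3.72) = 247.40° clockwise from north.

247.4°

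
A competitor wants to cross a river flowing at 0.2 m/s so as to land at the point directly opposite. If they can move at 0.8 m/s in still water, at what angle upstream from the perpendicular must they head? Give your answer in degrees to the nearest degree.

14°

To cancel the current, the upstream component of the competitor's velocity must equal the flow: 0.8 sin θ = 0.2.
sin θ = 0.2 / 0.8 = 0.2500.
θ = arcsin(0.2500) = 14.478°.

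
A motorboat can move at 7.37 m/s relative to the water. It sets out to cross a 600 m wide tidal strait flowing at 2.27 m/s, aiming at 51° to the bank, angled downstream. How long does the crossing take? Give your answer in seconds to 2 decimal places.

The component of the motorboat's velocity perpendicular to the bank is 7.37 × sin 51° = 5.728 m/s.
Only the cross-stream component determines the crossing time; the current contributes nothing perpendicular to the bank.
Time = 600 / 5.728 = 104.757 s.

104.76 s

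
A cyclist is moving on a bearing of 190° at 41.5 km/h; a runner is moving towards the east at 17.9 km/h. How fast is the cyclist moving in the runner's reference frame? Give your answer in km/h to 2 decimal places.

Taking east as x and north as y: cyclist velocity = (-7.206, -40.870) km/h; runner velocity = (17.900, 0.000) km/h.
Velocity of cyclist relative to runner = (-7.206, -40.870) − (17.900, 0.000) = (-25.106, -40.870) km/h.
Magnitude = |(-25.106, -40.870)| = 47.965 km/h.

47.97 km/h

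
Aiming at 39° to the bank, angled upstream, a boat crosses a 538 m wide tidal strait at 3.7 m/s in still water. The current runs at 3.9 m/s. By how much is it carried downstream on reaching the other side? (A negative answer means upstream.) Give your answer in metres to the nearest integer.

Perpendicular speed = 2.328 m/s; crossing time = 538 / 2.328 = 231.051 s.
Net downstream speed = 1.025 m/s.
Drift = 1.025 × 231.051 = 236.726 m (downstream).

237 m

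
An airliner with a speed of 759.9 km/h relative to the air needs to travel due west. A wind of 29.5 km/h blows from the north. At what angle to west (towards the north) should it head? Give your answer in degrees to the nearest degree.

The wind pushes perpendicular to the desired track; the heading must have a component into the wind equal to 29.5 km/h: 759.9 sin θ = 29.5.
sin θ = 0.0388, so θ = 2.225°.

2°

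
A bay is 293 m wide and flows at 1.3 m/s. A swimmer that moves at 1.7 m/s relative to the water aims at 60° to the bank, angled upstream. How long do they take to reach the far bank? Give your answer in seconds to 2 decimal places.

199.02 s

The component of the swimmer's velocity perpendicular to the bank is 1.7 × sin 60° = 1.472 m/s.
The flow acts along the bank and has no component across it.
Time = 293 / 1.472 = 199.016 s.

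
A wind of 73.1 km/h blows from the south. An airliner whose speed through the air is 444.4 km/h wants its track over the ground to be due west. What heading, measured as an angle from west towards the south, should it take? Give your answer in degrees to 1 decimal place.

9.5°

The wind pushes perpendicular to the desired track; the heading must have a component into the wind equal to 73.1 km/h: 444.4 sin θ = 73.1.
sin θ = 0.1645, so θ = 9.468°.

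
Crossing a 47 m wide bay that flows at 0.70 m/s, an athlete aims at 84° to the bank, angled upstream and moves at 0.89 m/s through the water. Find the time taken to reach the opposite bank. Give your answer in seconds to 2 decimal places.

The component of the athlete's velocity perpendicular to the bank is 0.89 × sin 84° = 0.885 m/s.
The current is parallel to the bank, so it does not affect the crossing time.
Time = 47 / 0.885 = 53.100 s.

53.10 s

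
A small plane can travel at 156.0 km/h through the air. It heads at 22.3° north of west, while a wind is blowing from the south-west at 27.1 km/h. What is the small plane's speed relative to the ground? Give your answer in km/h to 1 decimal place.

Taking east as x and north as y: velocity relative to the air = (-144.333, 59.195) km/h; the air relative to ground = (19.163, 19.163) km/h.
Velocity relative to ground = (-144.333, 59.195) + (19.163, 19.163) = (-125.170, 78.358) km/h.
Speed = |(-125.170, 78.358)| = 147.674 km/h.

147.7 km/h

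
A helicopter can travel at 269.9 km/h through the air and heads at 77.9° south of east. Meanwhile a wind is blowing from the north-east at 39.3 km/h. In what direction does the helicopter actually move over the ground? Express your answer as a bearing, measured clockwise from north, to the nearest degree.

Taking east as x and north as y: velocity relative to the air = (56.576, -263.904) km/h; the air relative to ground = (-27.789, -27.789) km/h.
Velocity relative to ground = (56.576, -263.904) + (-27.789, -27.789) = (28.787, -291.693) km/h.
Bearing = atan2(28.79, -291.69) = 174.36° clockwise from north.

174°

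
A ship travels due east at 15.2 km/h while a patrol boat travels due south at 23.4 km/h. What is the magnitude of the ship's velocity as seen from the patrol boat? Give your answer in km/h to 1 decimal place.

Taking east as x and north as y: ship velocity = (15.200, 0.000) km/h; patrol boat velocity = (0.000, -23.400) km/h.
Velocity of ship relative to patrol boat = (15.200, 0.000) − (0.000, -23.400) = (15.200, 23.400) km/h.
Magnitude = |(15.200, 23.400)| = 27.903 km/h.

27.9 km/h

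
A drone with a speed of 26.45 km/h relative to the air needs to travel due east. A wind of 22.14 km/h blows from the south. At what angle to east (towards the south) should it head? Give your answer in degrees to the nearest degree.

The wind pushes perpendicular to the desired track; the heading must have a component into the wind equal to 22.14 km/h: 26.45 sin θ = 22.14.
sin θ = 0.8371, so θ = 56.830°.

57°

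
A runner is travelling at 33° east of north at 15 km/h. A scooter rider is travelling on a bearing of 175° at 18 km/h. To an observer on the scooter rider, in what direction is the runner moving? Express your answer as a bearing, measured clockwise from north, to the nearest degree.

012°

Taking east as x and north as y: runner velocity = (8.170, 12.580) km/h; scooter rider velocity = (1.569, -17.932) km/h.
Velocity of runner relative to scooter rider = (8.170, 12.580) − (1.569, -17.932) = (6.601, 30.512) km/h.
Bearing = atan2(6.60, 30.51) = 12.21° clockwise from north.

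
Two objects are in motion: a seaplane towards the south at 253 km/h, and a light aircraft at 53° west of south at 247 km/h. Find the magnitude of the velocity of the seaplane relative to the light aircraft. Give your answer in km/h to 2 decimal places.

Taking east as x and north as y: seaplane velocity = (0.000, -253.000) km/h; light aircraft velocity = (-197.263, -148.648) km/h.
Velocity of seaplane relative to light aircraft = (0.000, -253.000) − (-197.263, -148.648) = (197.263, -104.352) km/h.
Magnitude = |(197.263, -104.352)| = 223.164 km/h.

223.16 km/h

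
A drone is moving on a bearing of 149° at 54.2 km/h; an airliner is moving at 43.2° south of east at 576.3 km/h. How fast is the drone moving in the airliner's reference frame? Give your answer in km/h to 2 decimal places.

Taking east as x and north as y: drone velocity = (27.915, -46.458) km/h; airliner velocity = (420.105, -394.504) km/h.
Velocity of drone relative to airliner = (27.915, -46.458) − (420.105, -394.504) = (-392.190, 348.046) km/h.
Magnitude = |(-392.190, 348.046)| = 524.355 km/h.

524.36 km/h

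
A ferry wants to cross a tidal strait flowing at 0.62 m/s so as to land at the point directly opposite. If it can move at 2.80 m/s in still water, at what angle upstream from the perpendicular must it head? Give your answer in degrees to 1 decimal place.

To cancel the current, the upstream component of the ferry's velocity must equal the flow: 2.80 sin θ = 0.62.
sin θ = 0.62 / 2.80 = 0.2214.
θ = arcsin(0.2214) = 12.793°.

12.8°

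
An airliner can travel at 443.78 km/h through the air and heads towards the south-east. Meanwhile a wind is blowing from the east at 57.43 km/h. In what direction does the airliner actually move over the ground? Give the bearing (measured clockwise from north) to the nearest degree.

Taking east as x and north as y: velocity relative to the air = (313.800, -313.800) km/h; the air relative to ground = (-57.430, 0.000) km/h.
Velocity relative to ground = (313.800, -313.800) + (-57.430, 0.000) = (256.370, -313.800) km/h.
Bearing = atan2(256.37, -313.80) = 140.75° clockwise from north.

141°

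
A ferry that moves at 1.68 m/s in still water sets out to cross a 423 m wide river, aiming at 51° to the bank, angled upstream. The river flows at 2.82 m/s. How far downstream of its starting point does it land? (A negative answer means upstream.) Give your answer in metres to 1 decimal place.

571.1 m

Perpendicular speed = 1.306 m/s; crossing time = 423 / 1.306 = 323.988 s.
Net downstream speed = 1.763 m/s.
Drift = 1.763 × 323.988 = 571.107 m (downstream).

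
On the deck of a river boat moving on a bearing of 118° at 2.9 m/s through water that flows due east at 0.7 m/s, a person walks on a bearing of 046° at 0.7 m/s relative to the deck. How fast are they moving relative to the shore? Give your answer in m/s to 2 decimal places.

3.86 m/s

In east/north components (m/s): person relative to river boat = (0.504, 0.486); river boat relative to water = (2.561, -1.361); water relative to ground = (0.700, 0.000).
Sum = (3.764, -0.875) m/s.
Speed = |(3.764, -0.875)| = 3.864 m/s.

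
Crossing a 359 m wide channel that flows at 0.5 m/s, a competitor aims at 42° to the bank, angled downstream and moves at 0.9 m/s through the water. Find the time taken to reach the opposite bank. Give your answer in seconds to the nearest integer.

596 s

The component of the competitor's velocity perpendicular to the bank is 0.9 × sin 42° = 0.602 m/s.
The current is parallel to the bank, so it does not affect the crossing time.
Time = 359 / 0.602 = 596.130 s.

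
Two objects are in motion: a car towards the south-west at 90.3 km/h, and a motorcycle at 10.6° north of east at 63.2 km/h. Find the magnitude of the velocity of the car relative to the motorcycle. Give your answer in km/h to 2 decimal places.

146.85 km/h

Taking east as x and north as y: car velocity = (-63.852, -63.852) km/h; motorcycle velocity = (62.122, 11.626) km/h.
Velocity of car relative to motorcycle = (-63.852, -63.852) − (62.122, 11.626) = (-125.973, -75.477) km/h.
Magnitude = |(-125.973, -75.477)| = 146.854 km/h.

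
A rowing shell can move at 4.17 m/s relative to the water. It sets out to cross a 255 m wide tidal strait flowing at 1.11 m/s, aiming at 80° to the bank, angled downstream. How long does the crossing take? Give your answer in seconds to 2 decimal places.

The component of the rowing shell's velocity perpendicular to the bank is 4.17 × sin 80° = 4.107 m/s.
The current is parallel to the bank, so it does not affect the crossing time.
Time = 255 / 4.107 = 62.094 s.

62.09 s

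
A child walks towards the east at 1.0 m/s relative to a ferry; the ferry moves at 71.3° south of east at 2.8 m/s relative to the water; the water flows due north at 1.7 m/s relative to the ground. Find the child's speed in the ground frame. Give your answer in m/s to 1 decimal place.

In east/north components (m/s): child relative to ferry = (1.000, 0.000); ferry relative to water = (0.898, -2.652); water relative to ground = (0.000, 1.700).
Sum = (1.898, -0.952) m/s.
Speed = |(1.898, -0.952)| = 2.123 m/s.

2.1 m/s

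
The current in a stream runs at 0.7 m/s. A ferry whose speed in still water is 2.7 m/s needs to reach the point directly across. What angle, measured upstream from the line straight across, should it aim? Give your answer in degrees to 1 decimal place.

To cancel the current, the upstream component of the ferry's velocity must equal the flow: 2.7 sin θ = 0.7.
sin θ = 0.7 / 2.7 = 0.2593.
θ = arcsin(0.2593) = 15.026°.

15.0°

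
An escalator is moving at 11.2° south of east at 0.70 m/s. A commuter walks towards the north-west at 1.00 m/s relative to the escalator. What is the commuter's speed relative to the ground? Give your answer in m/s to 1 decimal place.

Taking east as x and north as y: escalator velocity = (0.687, -0.136) m/s; commuter velocity relative to escalator = (-0.707, 0.707) m/s.
Velocity relative to ground = (0.687, -0.136) + (-0.707, 0.707) = (-0.020, 0.571) m/s.
Speed = |(-0.020, 0.571)| = 0.572 m/s.

0.6 m/s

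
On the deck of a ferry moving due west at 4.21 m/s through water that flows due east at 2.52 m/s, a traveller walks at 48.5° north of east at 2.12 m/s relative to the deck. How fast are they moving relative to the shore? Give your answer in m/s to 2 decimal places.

1.61 m/s

In east/north components (m/s): traveller relative to ferry = (1.405, 1.588); ferry relative to water = (-4.210, 0.000); water relative to ground = (2.520, 0.000).
Sum = (-0.285, 1.588) m/s.
Speed = |(-0.285, 1.588)| = 1.613 m/s.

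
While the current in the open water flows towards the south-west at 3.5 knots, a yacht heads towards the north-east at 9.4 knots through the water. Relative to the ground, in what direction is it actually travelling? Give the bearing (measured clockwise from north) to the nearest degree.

Taking east as x and north as y: velocity relative to the water = (6.647, 6.647) knots; the water relative to ground = (-2.475, -2.475) knots.
Velocity relative to ground = (6.647, 6.647) + (-2.475, -2.475) = (4.172, 4.172) knots.
Bearing = atan2(4.17, 4.17) = 45.00° clockwise from north.

045°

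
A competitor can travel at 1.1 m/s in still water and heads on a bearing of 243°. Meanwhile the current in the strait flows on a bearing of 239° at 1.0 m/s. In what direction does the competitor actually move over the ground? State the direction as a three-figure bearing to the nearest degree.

Taking east as x and north as y: velocity relative to the water = (-0.980, -0.499) m/s; the water relative to ground = (-0.857, -0.515) m/s.
Velocity relative to ground = (-0.980, -0.499) + (-0.857, -0.515) = (-1.837, -1.014) m/s.
Bearing = atan2(-1.84, -1.01) = 241.10° clockwise from north.

241°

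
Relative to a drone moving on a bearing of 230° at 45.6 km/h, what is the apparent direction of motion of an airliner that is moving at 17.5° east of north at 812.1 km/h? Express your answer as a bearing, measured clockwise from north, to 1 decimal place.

019.1°

Taking east as x and north as y: airliner velocity = (244.203, 774.514) km/h; drone velocity = (-34.932, -29.311) km/h.
Velocity of airliner relative to drone = (244.203, 774.514) − (-34.932, -29.311) = (279.135, 803.825) km/h.
Bearing = atan2(279.13, 803.82) = 19.15° clockwise from north.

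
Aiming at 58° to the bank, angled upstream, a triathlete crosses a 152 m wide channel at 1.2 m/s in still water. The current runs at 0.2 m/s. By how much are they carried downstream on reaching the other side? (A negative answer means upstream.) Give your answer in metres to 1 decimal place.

-65.1 m

Perpendicular speed = 1.018 m/s; crossing time = 152 / 1.018 = 149.363 s.
Net downstream speed = -0.436 m/s.
Drift = -0.436 × 149.363 = -65.108 m (upstream).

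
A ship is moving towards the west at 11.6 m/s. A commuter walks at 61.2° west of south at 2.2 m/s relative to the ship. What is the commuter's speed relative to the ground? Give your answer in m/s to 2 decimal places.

Taking east as x and north as y: ship velocity = (-11.600, 0.000) m/s; commuter velocity relative to ship = (-1.928, -1.060) m/s.
Velocity relative to ground = (-11.600, 0.000) + (-1.928, -1.060) = (-13.528, -1.060) m/s.
Speed = |(-13.528, -1.060)| = 13.569 m/s.

13.57 m/s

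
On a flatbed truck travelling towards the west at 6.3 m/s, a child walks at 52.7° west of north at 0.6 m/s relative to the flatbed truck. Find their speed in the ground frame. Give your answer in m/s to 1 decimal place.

Taking east as x and north as y: flatbed truck velocity = (-6.300, 0.000) m/s; child velocity relative to flatbed truck = (-0.477, 0.364) m/s.
Velocity relative to ground = (-6.300, 0.000) + (-0.477, 0.364) = (-6.777, 0.364) m/s.
Speed = |(-6.777, 0.364)| = 6.787 m/s.

6.8 m/s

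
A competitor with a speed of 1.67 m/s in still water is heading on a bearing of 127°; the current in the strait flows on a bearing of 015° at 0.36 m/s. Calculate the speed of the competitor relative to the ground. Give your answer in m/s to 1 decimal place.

Taking east as x and north as y: velocity relative to the water = (1.334, -1.005) m/s; the water relative to ground = (0.093, 0.348) m/s.
Velocity relative to ground = (1.334, -1.005) + (0.093, 0.348) = (1.427, -0.657) m/s.
Speed = |(1.427, -0.657)| = 1.571 m/s.

1.6 m/s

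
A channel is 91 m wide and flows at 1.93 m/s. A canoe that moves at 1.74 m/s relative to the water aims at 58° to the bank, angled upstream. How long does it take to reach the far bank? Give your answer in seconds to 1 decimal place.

The component of the canoe's velocity perpendicular to the bank is 1.74 × sin 58° = 1.476 m/s.
Only the cross-stream component determines the crossing time; the current contributes nothing perpendicular to the bank.
Time = 91 / 1.476 = 61.670 s.

61.7 s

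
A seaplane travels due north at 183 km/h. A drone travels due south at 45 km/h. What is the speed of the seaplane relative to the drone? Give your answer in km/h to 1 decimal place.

228.0 km/h

Taking east as x and north as y: seaplane velocity = (0.000, 183.000) km/h; drone velocity = (0.000, -45.000) km/h.
Velocity of seaplane relative to drone = (0.000, 183.000) − (0.000, -45.000) = (0.000, 228.000) km/h.
Magnitude = |(0.000, 228.000)| = 228.000 km/h.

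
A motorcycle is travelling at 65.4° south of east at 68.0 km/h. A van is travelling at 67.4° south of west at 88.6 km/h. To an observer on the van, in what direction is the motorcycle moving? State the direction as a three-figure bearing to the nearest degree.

Taking east as x and north as y: motorcycle velocity = (28.307, -61.828) km/h; van velocity = (-34.049, -81.796) km/h.
Velocity of motorcycle relative to van = (28.307, -61.828) − (-34.049, -81.796) = (62.356, 19.968) km/h.
Bearing = atan2(62.36, 19.97) = 72.24° clockwise from north.

072°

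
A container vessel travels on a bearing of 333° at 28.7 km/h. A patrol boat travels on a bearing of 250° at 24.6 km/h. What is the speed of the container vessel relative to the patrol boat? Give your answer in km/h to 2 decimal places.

35.45 km/h

Taking east as x and north as y: container vessel velocity = (-13.030, 25.572) km/h; patrol boat velocity = (-23.116, -8.414) km/h.
Velocity of container vessel relative to patrol boat = (-13.030, 25.572) − (-23.116, -8.414) = (10.087, 33.986) km/h.
Magnitude = |(10.087, 33.986)| = 35.451 km/h.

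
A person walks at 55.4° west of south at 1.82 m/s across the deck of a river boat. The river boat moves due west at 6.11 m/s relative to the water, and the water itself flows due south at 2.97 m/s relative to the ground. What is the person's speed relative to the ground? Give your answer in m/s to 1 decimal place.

In east/north components (m/s): person relative to river boat = (-1.498, -1.033); river boat relative to water = (-6.110, 0.000); water relative to ground = (0.000, -2.970).
Sum = (-7.608, -4.003) m/s.
Speed = |(-7.608, -4.003)| = 8.597 m/s.

8.6 m/s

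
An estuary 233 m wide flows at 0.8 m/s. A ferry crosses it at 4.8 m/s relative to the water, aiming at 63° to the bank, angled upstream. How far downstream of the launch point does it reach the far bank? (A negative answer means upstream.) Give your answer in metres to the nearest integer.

Perpendicular speed = 4.277 m/s; crossing time = 233 / 4.277 = 54.480 s.
Net downstream speed = -1.379 m/s.
Drift = -1.379 × 54.480 = -75.136 m (upstream).

-75 m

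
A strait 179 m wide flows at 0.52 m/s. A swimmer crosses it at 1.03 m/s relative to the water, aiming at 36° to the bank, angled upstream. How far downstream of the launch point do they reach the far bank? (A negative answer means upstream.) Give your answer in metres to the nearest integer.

Perpendicular speed = 0.605 m/s; crossing time = 179 / 0.605 = 295.663 s.
Net downstream speed = -0.313 m/s.
Drift = -0.313 × 295.663 = -92.628 m (upstream).

-93 m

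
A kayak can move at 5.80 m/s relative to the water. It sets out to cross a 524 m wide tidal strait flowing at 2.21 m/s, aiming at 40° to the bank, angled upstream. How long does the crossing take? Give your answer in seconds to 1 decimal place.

The component of the kayak's velocity perpendicular to the bank is 5.80 × sin 40° = 3.728 m/s.
The current is parallel to the bank, so it does not affect the crossing time.
Time = 524 / 3.728 = 140.552 s.

140.6 s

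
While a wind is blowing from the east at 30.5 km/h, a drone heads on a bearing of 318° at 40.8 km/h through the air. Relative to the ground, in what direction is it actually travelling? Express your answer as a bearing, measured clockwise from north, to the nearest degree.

298°

Taking east as x and north as y: velocity relative to the air = (-27.301, 30.320) km/h; the air relative to ground = (-30.500, 0.000) km/h.
Velocity relative to ground = (-27.301, 30.320) + (-30.500, 0.000) = (-57.801, 30.320) km/h.
Bearing = atan2(-57.80, 30.32) = 297.68° clockwise from north.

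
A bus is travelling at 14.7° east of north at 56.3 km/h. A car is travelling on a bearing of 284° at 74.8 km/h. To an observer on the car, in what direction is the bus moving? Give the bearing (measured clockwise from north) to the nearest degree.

Taking east as x and north as y: bus velocity = (14.287, 54.457) km/h; car velocity = (-72.578, 18.096) km/h.
Velocity of bus relative to car = (14.287, 54.457) − (-72.578, 18.096) = (86.865, 36.361) km/h.
Bearing = atan2(86.86, 36.36) = 67.29° clockwise from north.

067°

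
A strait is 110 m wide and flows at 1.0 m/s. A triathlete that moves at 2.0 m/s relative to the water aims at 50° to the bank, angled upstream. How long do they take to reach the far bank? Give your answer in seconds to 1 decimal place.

71.8 s

The component of the triathlete's velocity perpendicular to the bank is 2.0 × sin 50° = 1.532 m/s.
The flow acts along the bank and has no component across it.
Time = 110 / 1.532 = 71.797 s.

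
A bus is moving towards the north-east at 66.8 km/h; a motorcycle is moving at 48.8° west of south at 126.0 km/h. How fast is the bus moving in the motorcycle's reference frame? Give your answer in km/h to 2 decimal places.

Taking east as x and north as y: bus velocity = (47.235, 47.235) km/h; motorcycle velocity = (-94.804, -82.995) km/h.
Velocity of bus relative to motorcycle = (47.235, 47.235) − (-94.804, -82.995) = (142.039, 130.230) km/h.
Magnitude = |(142.039, 130.230)| = 192.704 km/h.

192.70 km/h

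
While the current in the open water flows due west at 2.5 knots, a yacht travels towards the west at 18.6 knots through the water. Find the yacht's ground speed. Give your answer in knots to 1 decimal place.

21.1 knots

Taking east as x and north as y: velocity relative to the water = (-18.600, 0.000) knots; the water relative to ground = (-2.500, 0.000) knots.
Velocity relative to ground = (-18.600, 0.000) + (-2.500, 0.000) = (-21.100, 0.000) knots.
Speed = |(-21.100, 0.000)| = 21.100 knots.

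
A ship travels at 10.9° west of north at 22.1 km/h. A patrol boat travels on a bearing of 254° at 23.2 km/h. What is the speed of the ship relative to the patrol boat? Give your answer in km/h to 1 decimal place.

33.4 km/h

Taking east as x and north as y: ship velocity = (-4.179, 21.701) km/h; patrol boat velocity = (-22.301, -6.395) km/h.
Velocity of ship relative to patrol boat = (-4.179, 21.701) − (-22.301, -6.395) = (18.122, 28.096) km/h.
Magnitude = |(18.122, 28.096)| = 33.434 km/h.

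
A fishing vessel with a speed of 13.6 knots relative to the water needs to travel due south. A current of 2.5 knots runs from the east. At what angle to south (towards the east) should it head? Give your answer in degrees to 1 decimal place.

The current pushes perpendicular to the desired track; the heading must have a component into the current equal to 2.5 knots: 13.6 sin θ = 2.5.
sin θ = 0.1838, so θ = 10.593°.

10.6°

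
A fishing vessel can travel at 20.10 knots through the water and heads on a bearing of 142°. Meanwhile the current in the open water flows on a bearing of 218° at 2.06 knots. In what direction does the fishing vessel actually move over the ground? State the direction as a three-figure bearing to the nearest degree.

Taking east as x and north as y: velocity relative to the water = (12.375, -15.839) knots; the water relative to ground = (-1.268, -1.623) knots.
Velocity relative to ground = (12.375, -15.839) + (-1.268, -1.623) = (11.107, -17.462) knots.
Bearing = atan2(11.11, -17.46) = 147.54° clockwise from north.

148°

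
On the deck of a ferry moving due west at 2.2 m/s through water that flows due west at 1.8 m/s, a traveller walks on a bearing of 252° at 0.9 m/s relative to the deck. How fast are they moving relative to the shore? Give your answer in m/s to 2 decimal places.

4.86 m/s

In east/north components (m/s): traveller relative to ferry = (-0.856, -0.278); ferry relative to water = (-2.200, 0.000); water relative to ground = (-1.800, 0.000).
Sum = (-4.856, -0.278) m/s.
Speed = |(-4.856, -0.278)| = 4.864 m/s.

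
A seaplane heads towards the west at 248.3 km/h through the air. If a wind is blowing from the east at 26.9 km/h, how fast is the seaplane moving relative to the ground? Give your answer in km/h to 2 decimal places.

Taking east as x and north as y: velocity relative to the air = (-248.300, 0.000) km/h; the air relative to ground = (-26.900, 0.000) km/h.
Velocity relative to ground = (-248.300, 0.000) + (-26.900, 0.000) = (-275.200, 0.000) km/h.
Speed = |(-275.200, 0.000)| = 275.200 km/h.

275.20 km/h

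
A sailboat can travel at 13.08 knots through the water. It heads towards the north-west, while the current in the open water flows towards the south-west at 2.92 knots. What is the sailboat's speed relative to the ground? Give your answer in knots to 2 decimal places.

13.40 knots

Taking east as x and north as y: velocity relative to the water = (-9.249, 9.249) knots; the water relative to ground = (-2.065, -2.065) knots.
Velocity relative to ground = (-9.249, 9.249) + (-2.065, -2.065) = (-11.314, 7.184) knots.
Speed = |(-11.314, 7.184)| = 13.402 knots.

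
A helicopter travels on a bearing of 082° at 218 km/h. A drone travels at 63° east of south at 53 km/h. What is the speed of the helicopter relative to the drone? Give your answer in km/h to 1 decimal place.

Taking east as x and north as y: helicopter velocity = (215.878, 30.340) km/h; drone velocity = (47.223, -24.061) km/h.
Velocity of helicopter relative to drone = (215.878, 30.340) − (47.223, -24.061) = (168.655, 54.401) km/h.
Magnitude = |(168.655, 54.401)| = 177.212 km/h.

177.2 km/h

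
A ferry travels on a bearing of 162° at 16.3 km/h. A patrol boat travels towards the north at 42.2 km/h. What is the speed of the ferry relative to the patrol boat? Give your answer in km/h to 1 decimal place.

Taking east as x and north as y: ferry velocity = (5.037, -15.502) km/h; patrol boat velocity = (0.000, 42.200) km/h.
Velocity of ferry relative to patrol boat = (5.037, -15.502) − (0.000, 42.200) = (5.037, -57.702) km/h.
Magnitude = |(5.037, -57.702)| = 57.922 km/h.

57.9 km/h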